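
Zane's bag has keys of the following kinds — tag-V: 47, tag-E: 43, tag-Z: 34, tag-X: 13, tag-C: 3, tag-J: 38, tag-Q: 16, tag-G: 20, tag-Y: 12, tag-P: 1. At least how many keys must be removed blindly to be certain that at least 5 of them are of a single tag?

Put each drawn key into a box by tag. The largest draw with every box below 5 takes min(count, 4) from each tag; tags with fewer than 4 contribute all they have.
Σ min(cᵢ, 4) = 4 + 4 + 4 + 4 + 3 + 4 + 4 + 4 + 4 + 1 = 36.
Draw number 36 + 1 = 37 must push one box to 5.

37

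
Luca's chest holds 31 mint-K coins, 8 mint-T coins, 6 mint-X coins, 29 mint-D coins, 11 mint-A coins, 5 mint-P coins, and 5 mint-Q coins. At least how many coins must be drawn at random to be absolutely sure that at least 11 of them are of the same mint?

Put each drawn coin into a box by mint. The largest draw with every box below 11 takes min(count, 10) from each mint; mints with fewer than 10 contribute all they have.
Σ min(cᵢ, 10) = 10 + 8 + 6 + 10 + 10 + 5 + 5 = 54.
Draw number 54 + 1 = 55 must push one box to 11.

55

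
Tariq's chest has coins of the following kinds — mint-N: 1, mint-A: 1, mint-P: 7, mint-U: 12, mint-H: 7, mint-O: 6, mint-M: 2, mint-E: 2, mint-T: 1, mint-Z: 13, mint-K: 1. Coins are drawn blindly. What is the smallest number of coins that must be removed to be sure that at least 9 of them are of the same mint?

An adversary could hand out at most 8 coins per mint (9 mints run out sooner): 1 + 1 + 7 + 8 + 7 + 6 + 2 + 2 + 1 + 8 + 1 = 44 coins and still no mint has 9.
One more coin lands in a mint already at 8, so 45 draws are enough and 44 are not.

45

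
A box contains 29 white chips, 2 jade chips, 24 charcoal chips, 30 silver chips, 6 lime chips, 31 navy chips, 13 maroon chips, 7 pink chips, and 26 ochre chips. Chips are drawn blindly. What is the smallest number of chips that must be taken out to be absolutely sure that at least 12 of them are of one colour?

82

By the pigeonhole principle, put each drawn chip into a box by colour. The largest draw with every box below 12 takes min(count, 11) from each colour; colours with fewer than 11 contribute all they have.
Σ min(cᵢ, 11) = 11 + 2 + 11 + 11 + 6 + 11 + 11 + 7 + 11 = 81.
Draw number 81 + 1 = 82 must push one box to 12.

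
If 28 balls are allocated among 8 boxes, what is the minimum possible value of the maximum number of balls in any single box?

4

The 8 boxes are the holes and the 28 balls are the pigeons.
If every box held at most 3 balls, the total would be at most 8 × 3 = 24, which is less than 28.
So some box holds at least ⌈28/8⌉ = 4 balls.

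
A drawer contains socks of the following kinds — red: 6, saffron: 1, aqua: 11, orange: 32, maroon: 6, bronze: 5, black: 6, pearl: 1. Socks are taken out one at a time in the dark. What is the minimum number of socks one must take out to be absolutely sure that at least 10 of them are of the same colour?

44

By the pigeonhole principle, the 8 colours are the holes; the socks drawn are the pigeons.
To avoid 10 of any one colour, the worst case takes at most 9 of each colour, or every sock of a colour that has fewer than 9.
That gives 6 + 1 + 9 + 9 + 6 + 5 + 6 + 1 = 43 socks with no colour reaching 10.
The next sock forces some colour to 10, so 43 + 1 = 44.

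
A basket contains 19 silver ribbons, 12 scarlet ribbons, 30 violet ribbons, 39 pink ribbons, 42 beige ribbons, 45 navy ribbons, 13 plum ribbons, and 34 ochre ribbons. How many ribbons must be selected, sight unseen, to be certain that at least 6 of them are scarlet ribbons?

In the worst case for collecting scarlet ribbons, every non-scarlet ribbon comes out first.
There are 19 + 30 + 39 + 42 + 45 + 13 + 34 = 222 non-scarlet ribbons altogether.
After those, each further ribbon must be scarlet, so 222 + 6 = 228 draws guarantee 6 scarlet ribbons.

228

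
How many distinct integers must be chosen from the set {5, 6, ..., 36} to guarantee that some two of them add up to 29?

A set avoiding the sum 29 can contain at most one of each pair {x, 29−x}, plus the 12 elements whose complement lies outside the range.
The integers 15, …, 36 (22 of them) are such a set: any two sum to at least 15+16 = 31 > 29.
Any 23rd integer completes one of the 10 pairs, so 23 choices force a sum of 29.

23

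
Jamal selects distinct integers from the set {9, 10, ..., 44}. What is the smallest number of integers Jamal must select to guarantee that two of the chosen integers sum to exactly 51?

Group the elements by complementary pair {x, 51−x}: {9,42}, {10,41}, {11,40}, …, giving 17 two-element pairs and 2 integers whose partner 51−x falls outside [9,44].
Treating each of those 19 groups as a pigeonhole, one can pick one integer per group — 19 integers — with no two summing to 51.
The 20th integer lands in an occupied pair, forcing a sum of 51.

20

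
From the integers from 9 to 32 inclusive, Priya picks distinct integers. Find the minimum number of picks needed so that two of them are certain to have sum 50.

Group the elements by complementary pair {x, 50−x}: {18,32}, {19,31}, {20,30}, …, giving 7 two-element pairs; the single value 25 (it cannot pair with itself since the integers are distinct); and 9 integers whose partner 50−x falls outside [9,32].
By pigeonhole, treating each of those 17 groups as a pigeonhole, one can pick one integer per group — 17 integers — with no two summing to 50.
The 18th integer lands in an occupied pair, forcing a sum of 50.

18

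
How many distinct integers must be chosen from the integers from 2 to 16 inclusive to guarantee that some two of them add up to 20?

10

A set avoiding the sum 20 can contain at most one of each pair {x, 20−x}, plus the 3 elements whose complement lies outside the range or equal to its own complement.
The integers 2, …, 10 (9 of them) are such a set: any two sum to at least 2+3 = 5 and at most 9+10 = 19 < 20.
By pigeonhole, any 10th integer completes one of the 6 pairs, so 10 choices force a sum of 20.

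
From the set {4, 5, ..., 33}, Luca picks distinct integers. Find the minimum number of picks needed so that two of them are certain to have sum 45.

Group the elements by complementary pair {x, 45−x}: {12,33}, {13,32}, {14,31}, …, giving 11 two-element pairs and 8 integers whose partner 45−x falls outside [4,33].
Treating each of those 19 groups as a pigeonhole, one can pick one integer per group — 19 integers — with no two summing to 45.
The 20th integer lands in an occupied pair, forcing a sum of 45.

20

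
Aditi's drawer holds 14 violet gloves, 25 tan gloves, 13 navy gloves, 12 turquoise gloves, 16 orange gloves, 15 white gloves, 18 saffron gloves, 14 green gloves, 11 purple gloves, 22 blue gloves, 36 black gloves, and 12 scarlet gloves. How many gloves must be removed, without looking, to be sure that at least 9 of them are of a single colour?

Pigeonhole: put each drawn glove into a box by colour. The largest draw with every box below 9 takes min(count, 8) from each colour.
Σ min(cᵢ, 8) = 8 + 8 + 8 + 8 + 8 + 8 + 8 + 8 + 8 + 8 + 8 + 8 = 96.
Draw number 96 + 1 = 97 must push one box to 9.

97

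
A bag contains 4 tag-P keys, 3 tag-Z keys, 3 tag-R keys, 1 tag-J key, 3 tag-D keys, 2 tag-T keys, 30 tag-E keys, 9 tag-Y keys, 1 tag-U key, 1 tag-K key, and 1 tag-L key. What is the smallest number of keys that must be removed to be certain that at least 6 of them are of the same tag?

Put each drawn key into a box by tag. The largest draw with every box below 6 takes min(count, 5) from each tag; tags with fewer than 5 contribute all they have.
Σ min(cᵢ, 5) = 4 + 3 + 3 + 1 + 3 + 2 + 5 + 5 + 1 + 1 + 1 = 29.
Draw number 29 + 1 = 30 must push one box to 6.

30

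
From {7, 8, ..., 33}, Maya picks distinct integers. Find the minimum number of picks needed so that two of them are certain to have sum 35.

17

A set avoiding the sum 35 can contain at most one of each pair {x, 35−x}, plus the 5 elements whose complement lies outside the range.
The integers 18, …, 33 (16 of them) are such a set: any two sum to at least 18+19 = 37 > 35.
By pigeonhole, any 17th integer completes one of the 11 pairs, so 17 choices force a sum of 35.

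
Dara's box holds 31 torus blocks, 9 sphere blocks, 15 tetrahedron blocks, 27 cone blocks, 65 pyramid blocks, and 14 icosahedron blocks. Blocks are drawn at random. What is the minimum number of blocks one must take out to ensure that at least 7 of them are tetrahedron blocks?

In the worst case for collecting tetrahedron blocks, every non-tetrahedron block comes out first.
There are 31 + 9 + 27 + 65 + 14 = 146 non-tetrahedron blocks altogether.
After those, each further block must be tetrahedron, so 146 + 7 = 153 draws guarantee 7 tetrahedron blocks.

153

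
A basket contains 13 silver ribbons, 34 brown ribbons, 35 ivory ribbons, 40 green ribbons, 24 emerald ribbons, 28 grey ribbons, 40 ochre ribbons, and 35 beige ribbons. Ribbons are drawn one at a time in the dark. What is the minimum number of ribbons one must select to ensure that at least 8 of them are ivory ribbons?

222

In the worst case for collecting ivory ribbons, every non-ivory ribbon comes out first.
There are 13 + 34 + 40 + 24 + 28 + 40 + 35 = 214 non-ivory ribbons altogether.
After those, each further ribbon must be ivory, so 214 + 8 = 222 draws guarantee 8 ivory ribbons.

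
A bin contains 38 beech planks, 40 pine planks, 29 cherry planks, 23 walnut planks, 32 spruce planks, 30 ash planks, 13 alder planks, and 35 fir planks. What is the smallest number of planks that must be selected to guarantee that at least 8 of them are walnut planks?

In the worst case for collecting walnut planks, every non-walnut plank comes out first.
There are 38 + 40 + 29 + 32 + 30 + 13 + 35 = 217 non-walnut planks altogether.
After those, each further plank must be walnut, so 217 + 8 = 225 draws guarantee 8 walnut planks.

225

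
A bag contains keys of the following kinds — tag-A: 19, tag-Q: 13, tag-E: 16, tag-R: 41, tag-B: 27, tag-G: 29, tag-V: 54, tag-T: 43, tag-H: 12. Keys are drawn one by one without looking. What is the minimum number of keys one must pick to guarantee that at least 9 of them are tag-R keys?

222

In the worst case for collecting tag-R keys, every non-tag-R key comes out first.
There are 19 + 13 + 16 + 27 + 29 + 54 + 43 + 12 = 213 non-tag-R keys altogether.
After those, each further key must be tag-R, so 213 + 9 = 222 draws guarantee 9 tag-R keys.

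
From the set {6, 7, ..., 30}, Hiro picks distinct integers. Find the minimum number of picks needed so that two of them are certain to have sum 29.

A set avoiding the sum 29 can contain at most one of each pair {x, 29−x}, plus the 7 elements whose complement lies outside the range.
The integers 15, …, 30 (16 of them) are such a set: any two sum to at least 15+16 = 31 > 29.
Any 17th integer completes one of the 9 pairs, so 17 choices force a sum of 29.

17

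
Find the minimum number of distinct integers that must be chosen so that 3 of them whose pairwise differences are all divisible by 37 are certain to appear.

Integers whose pairwise differences are multiples of 37 are exactly those sharing a remainder mod 37. By pigeonhole, the 37 residue classes mod 37 are the pigeonholes.
With 74 integers one could put 2 in each residue class and have no class reach 3.
The 75th integer pushes some class to 3, so 37·2 + 1 = 75.

75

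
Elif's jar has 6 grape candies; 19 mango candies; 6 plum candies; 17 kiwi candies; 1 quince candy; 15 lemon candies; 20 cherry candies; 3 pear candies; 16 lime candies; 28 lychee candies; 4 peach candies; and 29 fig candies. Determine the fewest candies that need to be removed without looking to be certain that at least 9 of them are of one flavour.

An adversary could hand out at most 8 candies per flavour (5 flavours run out sooner): 6 + 8 + 6 + 8 + 1 + 8 + 8 + 3 + 8 + 8 + 4 + 8 = 76 candies and still no flavour has 9.
By the pigeonhole principle, one more candy lands in a flavour already at 8, so 77 draws are enough and 76 are not.

77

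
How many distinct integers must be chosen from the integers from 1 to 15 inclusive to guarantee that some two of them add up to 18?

Group the elements by complementary pair {x, 18−x}: {3,15}, {4,14}, {5,13}, …, giving 6 two-element pairs, the single value 9 (it cannot pair with itself since the integers are distinct), and 2 integers whose partner 18−x falls outside [1,15].
By pigeonhole, treating each of those 9 groups as a pigeonhole, one can pick one integer per group — 9 integers — with no two summing to 18.
The 10th integer lands in an occupied pair, forcing a sum of 18.

10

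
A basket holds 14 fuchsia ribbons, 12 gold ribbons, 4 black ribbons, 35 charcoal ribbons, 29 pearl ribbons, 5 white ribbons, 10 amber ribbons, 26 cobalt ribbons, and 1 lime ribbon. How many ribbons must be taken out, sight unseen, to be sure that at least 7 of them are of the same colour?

47

By pigeonhole, put each drawn ribbon into a box by colour. The largest draw with every box below 7 takes min(count, 6) from each colour; colours with fewer than 6 contribute all they have.
Σ min(cᵢ, 6) = 6 + 6 + 4 + 6 + 6 + 5 + 6 + 6 + 1 = 46.
Draw number 46 + 1 = 47 must push one box to 7.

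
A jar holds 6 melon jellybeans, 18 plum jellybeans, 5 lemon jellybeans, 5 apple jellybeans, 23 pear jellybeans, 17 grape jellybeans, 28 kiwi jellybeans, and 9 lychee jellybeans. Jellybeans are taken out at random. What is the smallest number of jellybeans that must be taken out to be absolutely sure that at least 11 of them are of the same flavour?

An adversary could hand out at most 10 jellybeans per flavour (4 flavours run out sooner): 6 + 10 + 5 + 5 + 10 + 10 + 10 + 9 = 65 jellybeans and still no flavour has 11.
One more jellybean lands in a flavour already at 10, so 66 draws are enough and 65 are not.

66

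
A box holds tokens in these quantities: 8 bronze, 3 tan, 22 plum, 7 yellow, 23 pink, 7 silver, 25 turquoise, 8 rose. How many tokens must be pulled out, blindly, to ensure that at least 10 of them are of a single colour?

61

The 8 colours are the holes; the tokens drawn are the pigeons.
To avoid 10 of any one colour, the worst case takes at most 9 of each colour, or every token of a colour that has fewer than 9.
That gives 8 + 3 + 9 + 7 + 9 + 7 + 9 + 8 = 60 tokens with no colour reaching 10.
The next token forces some colour to 10, so 60 + 1 = 61.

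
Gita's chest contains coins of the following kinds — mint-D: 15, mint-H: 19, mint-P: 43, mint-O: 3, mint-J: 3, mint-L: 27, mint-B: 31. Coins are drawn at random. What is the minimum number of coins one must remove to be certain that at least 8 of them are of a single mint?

An adversary could hand out at most 7 coins per mint (mint-O, mint-J run out sooner): 7 + 7 + 7 + 3 + 3 + 7 + 7 = 41 coins and still no mint has 8.
By the pigeonhole principle, one more coin lands in a mint already at 7, so 42 draws are enough and 41 are not.

42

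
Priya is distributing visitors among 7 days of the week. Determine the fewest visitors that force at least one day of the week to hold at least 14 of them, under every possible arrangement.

92

With 91 visitors one could put exactly 13 in each of the 7 days of the week, and no day of the week would reach 14.
By the pigeonhole principle, one more visitor must land in a day of the week that already has 13, giving it 14.
So 7 × 13 + 1 = 92 visitors are required.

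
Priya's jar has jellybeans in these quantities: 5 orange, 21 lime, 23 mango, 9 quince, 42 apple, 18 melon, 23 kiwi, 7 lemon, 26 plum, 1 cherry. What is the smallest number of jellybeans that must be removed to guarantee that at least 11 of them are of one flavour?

Put each drawn jellybean into a box by flavour. The largest draw with every box below 11 takes min(count, 10) from each flavour; flavours with fewer than 10 contribute all they have.
Σ min(cᵢ, 10) = 5 + 10 + 10 + 9 + 10 + 10 + 10 + 7 + 10 + 1 = 82.
Draw number 82 + 1 = 83 must push one box to 11.

83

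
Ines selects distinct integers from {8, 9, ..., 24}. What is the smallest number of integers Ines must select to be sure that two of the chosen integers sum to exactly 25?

13

Group the elements by complementary pair {x, 25−x}: {8,17}, {9,16}, {10,15}, …, giving 5 two-element pairs and 7 integers whose partner 25−x falls outside [8,24].
Pigeonhole: treating each of those 12 groups as a pigeonhole, one can pick one integer per group — 12 integers — with no two summing to 25.
The 13th integer lands in an occupied pair, forcing a sum of 25.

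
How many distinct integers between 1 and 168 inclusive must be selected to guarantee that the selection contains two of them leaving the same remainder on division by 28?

The 28 residue classes mod 28 are the pigeonholes.
With 28 integers one could put 1 in each residue class and have no class reach 2.
The 29th integer pushes some class to 2, so 28·1 + 1 = 29.

29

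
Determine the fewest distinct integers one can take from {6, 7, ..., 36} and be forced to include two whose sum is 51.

Group the elements by complementary pair {x, 51−x}: {15,36}, {16,35}, {17,34}, …, giving 11 two-element pairs and 9 integers whose partner 51−x falls outside [6,36].
Treating each of those 20 groups as a pigeonhole, one can pick one integer per group — 20 integers — with no two summing to 51.
The 21st integer lands in an occupied pair, forcing a sum of 51.

21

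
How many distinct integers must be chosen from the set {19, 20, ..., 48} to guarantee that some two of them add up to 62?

19

Two chosen integers sum to 62 exactly when both halves of some pair {x, 62−x} with 19 ≤ x ≤ 62−x ≤ 43 are chosen — 12 such pairs.
The remaining 6 elements (those with no distinct partner in range) can never complete a 62-sum, so the worst case takes all of them and one from each pair: 6 + 12 = 18.
Pigeonhole: the 19th integer has to be the second member of some pair, so 18 + 1 = 19.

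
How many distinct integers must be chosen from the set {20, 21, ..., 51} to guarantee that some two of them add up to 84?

Two chosen integers sum to 84 exactly when both halves of some pair {x, 84−x} with 33 ≤ x ≤ 84−x ≤ 51 are chosen — 9 such pairs.
The remaining 14 elements (those with no distinct partner in range) can never complete a 84-sum, so the worst case takes all of them and one from each pair: 14 + 9 = 23.
By the pigeonhole principle, the 24th integer has to be the second member of some pair, so 23 + 1 = 24.

24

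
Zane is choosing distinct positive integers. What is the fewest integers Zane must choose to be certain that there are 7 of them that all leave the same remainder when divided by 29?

Pigeonhole: the 29 residue classes mod 29 are the pigeonholes.
With 174 integers one could put 6 in each residue class and have no class reach 7.
The 175th integer pushes some class to 7, so 29·6 + 1 = 175.

175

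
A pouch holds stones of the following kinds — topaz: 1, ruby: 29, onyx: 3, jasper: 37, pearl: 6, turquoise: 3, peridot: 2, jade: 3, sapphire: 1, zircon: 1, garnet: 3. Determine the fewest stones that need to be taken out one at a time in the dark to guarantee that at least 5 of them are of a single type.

30

By pigeonhole, the 11 types are the holes; the stones drawn are the pigeons.
To avoid 5 of any one type, the worst case takes at most 4 of each type, or every stone of a type that has fewer than 4.
That gives 1 + 4 + 3 + 4 + 4 + 3 + 2 + 3 + 1 + 1 + 3 = 29 stones with no type reaching 5.
The next stone forces some type to 5, so 29 + 1 = 30.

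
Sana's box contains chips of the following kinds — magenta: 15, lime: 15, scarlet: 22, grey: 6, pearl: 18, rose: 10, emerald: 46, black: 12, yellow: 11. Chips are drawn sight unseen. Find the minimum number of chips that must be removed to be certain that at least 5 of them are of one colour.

Put each drawn chip into a box by colour. The largest draw with every box below 5 takes min(count, 4) from each colour.
Σ min(cᵢ, 4) = 4 + 4 + 4 + 4 + 4 + 4 + 4 + 4 + 4 = 36.
Draw number 36 + 1 = 37 must push one box to 5.

37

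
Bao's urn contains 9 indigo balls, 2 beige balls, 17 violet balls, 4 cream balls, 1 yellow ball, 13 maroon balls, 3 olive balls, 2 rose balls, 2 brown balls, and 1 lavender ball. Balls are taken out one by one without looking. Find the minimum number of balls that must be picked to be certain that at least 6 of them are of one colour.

31

An adversary could hand out at most 5 balls per colour (7 colours run out sooner): 5 + 2 + 5 + 4 + 1 + 5 + 3 + 2 + 2 + 1 = 30 balls and still no colour has 6.
Pigeonhole: one more ball lands in a colour already at 5, so 31 draws are enough and 30 are not.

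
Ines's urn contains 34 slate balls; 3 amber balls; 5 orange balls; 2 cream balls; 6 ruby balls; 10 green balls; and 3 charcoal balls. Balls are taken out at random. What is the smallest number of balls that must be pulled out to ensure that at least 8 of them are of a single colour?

Pigeonhole: put each drawn ball into a box by colour. The largest draw with every box below 8 takes min(count, 7) from each colour; colours with fewer than 7 contribute all they have.
Σ min(cᵢ, 7) = 7 + 3 + 5 + 2 + 6 + 7 + 3 = 33.
Draw number 33 + 1 = 34 must push one box to 8.

34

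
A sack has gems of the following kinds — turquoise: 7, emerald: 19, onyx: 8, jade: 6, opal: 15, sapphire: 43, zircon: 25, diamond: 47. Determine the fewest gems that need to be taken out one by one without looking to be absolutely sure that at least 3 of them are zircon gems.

In the worst case for collecting zircon gems, every non-zircon gem comes out first.
There are 7 + 19 + 8 + 6 + 15 + 43 + 47 = 145 non-zircon gems altogether.
After those, each further gem must be zircon, so 145 + 3 = 148 draws guarantee 3 zircon gems.

148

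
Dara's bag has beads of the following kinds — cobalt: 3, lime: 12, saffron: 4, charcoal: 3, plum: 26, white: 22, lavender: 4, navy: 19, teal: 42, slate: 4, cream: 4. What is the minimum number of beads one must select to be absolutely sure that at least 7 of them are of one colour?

The 11 colours are the holes; the beads drawn are the pigeons.
To avoid 7 of any one colour, the worst case takes at most 6 of each colour, or every bead of a colour that has fewer than 6.
That gives 3 + 6 + 4 + 3 + 6 + 6 + 4 + 6 + 6 + 4 + 4 = 52 beads with no colour reaching 7.
The next bead forces some colour to 7, so 52 + 1 = 53.

53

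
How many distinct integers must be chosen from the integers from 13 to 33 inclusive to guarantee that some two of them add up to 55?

A set avoiding the sum 55 can contain at most one of each pair {x, 55−x}, plus the 9 elements whose complement lies outside the range.
The integers 13, …, 27 (15 of them) are such a set: any two sum to at least 13+14 = 27 and at most 26+27 = 53 < 55.
Any 16th integer completes one of the 6 pairs, so 16 choices force a sum of 55.

16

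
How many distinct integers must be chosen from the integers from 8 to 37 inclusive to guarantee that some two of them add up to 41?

18

A set avoiding the sum 41 can contain at most one of each pair {x, 41−x}, plus the 4 elements whose complement lies outside the range.
The integers 21, …, 37 (17 of them) are such a set: any two sum to at least 21+22 = 43 > 41.
By pigeonhole, any 18th integer completes one of the 13 pairs, so 18 choices force a sum of 41.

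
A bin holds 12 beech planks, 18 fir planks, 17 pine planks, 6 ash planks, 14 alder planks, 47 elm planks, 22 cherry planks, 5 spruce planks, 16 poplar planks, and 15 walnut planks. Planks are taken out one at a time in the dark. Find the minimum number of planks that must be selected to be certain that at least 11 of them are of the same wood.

By the pigeonhole principle, put each drawn plank into a box by wood. The largest draw with every box below 11 takes min(count, 10) from each wood; woods with fewer than 10 contribute all they have.
Σ min(cᵢ, 10) = 10 + 10 + 10 + 6 + 10 + 10 + 10 + 5 + 10 + 10 = 91.
Draw number 91 + 1 = 92 must push one box to 11.

92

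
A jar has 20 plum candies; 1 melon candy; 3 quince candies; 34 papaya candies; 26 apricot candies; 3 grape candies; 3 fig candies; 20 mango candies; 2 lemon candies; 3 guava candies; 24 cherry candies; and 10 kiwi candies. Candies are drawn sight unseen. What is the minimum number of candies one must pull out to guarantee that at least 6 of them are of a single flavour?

46

An adversary could hand out at most 5 candies per flavour (6 flavours run out sooner): 5 + 1 + 3 + 5 + 5 + 3 + 3 + 5 + 2 + 3 + 5 + 5 = 45 candies and still no flavour has 6.
One more candy lands in a flavour already at 5, so 46 draws are enough and 45 are not.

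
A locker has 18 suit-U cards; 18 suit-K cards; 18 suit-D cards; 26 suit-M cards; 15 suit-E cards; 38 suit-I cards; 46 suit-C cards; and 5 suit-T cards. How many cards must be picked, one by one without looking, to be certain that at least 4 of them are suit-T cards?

183

In the worst case for collecting suit-T cards, every non-suit-T card comes out first.
There are 18 + 18 + 18 + 26 + 15 + 38 + 46 = 179 non-suit-T cards altogether.
After those, each further card must be suit-T, so 179 + 4 = 183 draws guarantee 4 suit-T cards.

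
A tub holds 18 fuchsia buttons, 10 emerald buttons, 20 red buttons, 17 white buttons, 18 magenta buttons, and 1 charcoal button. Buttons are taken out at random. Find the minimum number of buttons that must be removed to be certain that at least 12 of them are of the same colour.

56

An adversary could hand out at most 11 buttons per colour (emerald, charcoal run out sooner): 11 + 10 + 11 + 11 + 11 + 1 = 55 buttons and still no colour has 12.
One more button lands in a colour already at 11, so 56 draws are enough and 55 are not.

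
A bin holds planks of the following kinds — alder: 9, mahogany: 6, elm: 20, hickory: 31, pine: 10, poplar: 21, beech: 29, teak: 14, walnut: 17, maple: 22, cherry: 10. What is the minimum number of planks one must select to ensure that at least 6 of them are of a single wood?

56

By the pigeonhole principle, the 11 woods are the holes; the planks drawn are the pigeons.
To avoid 6 of any one wood, the worst case takes at most 5 of each wood.
That gives 5 + 5 + 5 + 5 + 5 + 5 + 5 + 5 + 5 + 5 + 5 = 55 planks with no wood reaching 6.
The next plank forces some wood to 6, so 55 + 1 = 56.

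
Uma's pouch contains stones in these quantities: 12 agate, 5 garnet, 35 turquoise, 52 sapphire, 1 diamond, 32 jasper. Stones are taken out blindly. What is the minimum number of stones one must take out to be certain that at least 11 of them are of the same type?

47

An adversary could hand out at most 10 stones per type (garnet, diamond run out sooner): 10 + 5 + 10 + 10 + 1 + 10 = 46 stones and still no type has 11.
By the pigeonhole principle, one more stone lands in a type already at 10, so 47 draws are enough and 46 are not.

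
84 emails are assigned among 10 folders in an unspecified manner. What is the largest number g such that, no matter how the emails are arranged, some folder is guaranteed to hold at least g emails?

9

Pigeonhole: the 10 folders are the holes and the 84 emails are the pigeons.
If every folder held at most 8 emails, the total would be at most 10 × 8 = 80, which is less than 84.
So some folder holds at least ⌈84/10⌉ = 9 emails.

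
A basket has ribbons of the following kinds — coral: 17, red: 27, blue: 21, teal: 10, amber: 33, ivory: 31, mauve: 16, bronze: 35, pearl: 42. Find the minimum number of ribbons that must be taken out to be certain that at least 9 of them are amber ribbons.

208

In the worst case for collecting amber ribbons, every non-amber ribbon comes out first.
There are 17 + 27 + 21 + 10 + 31 + 16 + 35 + 42 = 199 non-amber ribbons altogether.
After those, each further ribbon must be amber, so 199 + 9 = 208 draws guarantee 9 amber ribbons.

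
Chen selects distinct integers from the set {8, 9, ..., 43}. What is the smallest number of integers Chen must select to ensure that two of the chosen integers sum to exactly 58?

A set avoiding the sum 58 can contain at most one of each pair {x, 58−x}, plus the 8 elements whose complement lies outside the range or equal to its own complement.
The integers 8, …, 29 (22 of them) are such a set: any two sum to at least 8+9 = 17 and at most 28+29 = 57 < 58.
Pigeonhole: any 23rd integer completes one of the 14 pairs, so 23 choices force a sum of 58.

23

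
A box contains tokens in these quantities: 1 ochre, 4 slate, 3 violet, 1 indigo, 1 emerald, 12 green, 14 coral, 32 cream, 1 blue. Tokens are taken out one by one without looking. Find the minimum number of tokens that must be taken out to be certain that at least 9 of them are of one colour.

By the pigeonhole principle, put each drawn token into a box by colour. The largest draw with every box below 9 takes min(count, 8) from each colour; colours with fewer than 8 contribute all they have.
Σ min(cᵢ, 8) = 1 + 4 + 3 + 1 + 1 + 8 + 8 + 8 + 1 = 35.
Draw number 35 + 1 = 36 must push one box to 9.

36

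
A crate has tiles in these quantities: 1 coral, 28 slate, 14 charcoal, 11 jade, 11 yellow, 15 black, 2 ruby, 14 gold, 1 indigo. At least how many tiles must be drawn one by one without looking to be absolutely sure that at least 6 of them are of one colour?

35

The 9 colours are the holes; the tiles drawn are the pigeons.
To avoid 6 of any one colour, the worst case takes at most 5 of each colour, or every tile of a colour that has fewer than 5.
That gives 1 + 5 + 5 + 5 + 5 + 5 + 2 + 5 + 1 = 34 tiles with no colour reaching 6.
The next tile forces some colour to 6, so 34 + 1 = 35.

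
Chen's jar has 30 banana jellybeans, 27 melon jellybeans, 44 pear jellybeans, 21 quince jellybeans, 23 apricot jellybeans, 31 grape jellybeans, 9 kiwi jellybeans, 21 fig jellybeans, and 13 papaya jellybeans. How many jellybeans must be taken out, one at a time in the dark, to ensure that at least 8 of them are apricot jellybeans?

In the worst case for collecting apricot jellybeans, every non-apricot jellybean comes out first.
There are 30 + 27 + 44 + 21 + 31 + 9 + 21 + 13 = 196 non-apricot jellybeans altogether.
After those, each further jellybean must be apricot, so 196 + 8 = 204 draws guarantee 8 apricot jellybeans.

204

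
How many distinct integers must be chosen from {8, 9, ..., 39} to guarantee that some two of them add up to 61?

24

A set avoiding the sum 61 can contain at most one of each pair {x, 61−x}, plus the 14 elements whose complement lies outside the range.
The integers 8, …, 30 (23 of them) are such a set: any two sum to at least 8+9 = 17 and at most 29+30 = 59 < 61.
Any 24th integer completes one of the 9 pairs, so 24 choices force a sum of 61.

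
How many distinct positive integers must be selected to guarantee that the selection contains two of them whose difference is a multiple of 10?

Integers whose pairwise differences are multiples of 10 are exactly those sharing a remainder mod 10. By the pigeonhole principle, the 10 residue classes mod 10 are the pigeonholes.
With 10 integers one could put 1 in each residue class and have no class reach 2.
The 11th integer pushes some class to 2, so 10·1 + 1 = 11.

11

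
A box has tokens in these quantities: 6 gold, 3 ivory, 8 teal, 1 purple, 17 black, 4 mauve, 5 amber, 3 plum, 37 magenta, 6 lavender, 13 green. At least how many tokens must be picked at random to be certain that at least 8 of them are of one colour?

By the pigeonhole principle, put each drawn token into a box by colour. The largest draw with every box below 8 takes min(count, 7) from each colour; colours with fewer than 7 contribute all they have.
Σ min(cᵢ, 7) = 6 + 3 + 7 + 1 + 7 + 4 + 5 + 3 + 7 + 6 + 7 = 56.
Draw number 56 + 1 = 57 must push one box to 8.

57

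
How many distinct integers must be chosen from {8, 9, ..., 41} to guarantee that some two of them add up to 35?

Two chosen integers sum to 35 exactly when both halves of some pair {x, 35−x} with 8 ≤ x ≤ 35−x ≤ 27 are chosen — 10 such pairs.
The remaining 14 elements (those with no distinct partner in range) can never complete a 35-sum, so the worst case takes all of them and one from each pair: 14 + 10 = 24.
The 25th integer has to be the second member of some pair, so 24 + 1 = 25.

25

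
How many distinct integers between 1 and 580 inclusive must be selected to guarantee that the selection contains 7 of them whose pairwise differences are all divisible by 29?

Integers whose pairwise differences are multiples of 29 are exactly those sharing a remainder mod 29. Pigeonhole: the 29 residue classes mod 29 are the pigeonholes.
With 174 integers one could put 6 in each residue class and have no class reach 7.
The 175th integer pushes some class to 7, so 29·6 + 1 = 175.

175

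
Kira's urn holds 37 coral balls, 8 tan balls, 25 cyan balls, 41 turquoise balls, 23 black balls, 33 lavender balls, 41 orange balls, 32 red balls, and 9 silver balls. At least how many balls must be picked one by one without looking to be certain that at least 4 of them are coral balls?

In the worst case for collecting coral balls, every non-coral ball comes out first.
There are 8 + 25 + 41 + 23 + 33 + 41 + 32 + 9 = 212 non-coral balls altogether.
After those, each further ball must be coral, so 212 + 4 = 216 draws guarantee 4 coral balls.

216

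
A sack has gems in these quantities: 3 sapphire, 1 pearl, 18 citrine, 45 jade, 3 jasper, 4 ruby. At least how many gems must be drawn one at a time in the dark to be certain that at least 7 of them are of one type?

24

Pigeonhole: the 6 types are the holes; the gems drawn are the pigeons.
To avoid 7 of any one type, the worst case takes at most 6 of each type, or every gem of a type that has fewer than 6.
That gives 3 + 1 + 6 + 6 + 3 + 4 = 23 gems with no type reaching 7.
The next gem forces some type to 7, so 23 + 1 = 24.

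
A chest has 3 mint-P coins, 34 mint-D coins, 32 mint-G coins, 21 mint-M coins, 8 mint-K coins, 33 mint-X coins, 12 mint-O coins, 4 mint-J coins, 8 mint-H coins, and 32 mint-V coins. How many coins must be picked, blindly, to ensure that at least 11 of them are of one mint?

84

The 10 mints are the holes; the coins drawn are the pigeons.
To avoid 11 of any one mint, the worst case takes at most 10 of each mint, or every coin of a mint that has fewer than 10.
That gives 3 + 10 + 10 + 10 + 8 + 10 + 10 + 4 + 8 + 10 = 83 coins with no mint reaching 11.
The next coin forces some mint to 11, so 83 + 1 = 84.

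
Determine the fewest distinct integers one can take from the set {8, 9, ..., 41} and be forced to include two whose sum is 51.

19

Group the elements by complementary pair {x, 51−x}: {10,41}, {11,40}, {12,39}, …, giving 16 two-element pairs and 2 integers whose partner 51−x falls outside [8,41].
By pigeonhole, treating each of those 18 groups as a pigeonhole, one can pick one integer per group — 18 integers — with no two summing to 51.
The 19th integer lands in an occupied pair, forcing a sum of 51.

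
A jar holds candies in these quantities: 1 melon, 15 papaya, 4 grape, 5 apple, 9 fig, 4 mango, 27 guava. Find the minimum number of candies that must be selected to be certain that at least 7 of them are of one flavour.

33

By the pigeonhole principle, the 7 flavours are the holes; the candies drawn are the pigeons.
To avoid 7 of any one flavour, the worst case takes at most 6 of each flavour, or every candy of a flavour that has fewer than 6.
That gives 1 + 6 + 4 + 5 + 6 + 4 + 6 = 32 candies with no flavour reaching 7.
The next candy forces some flavour to 7, so 32 + 1 = 33.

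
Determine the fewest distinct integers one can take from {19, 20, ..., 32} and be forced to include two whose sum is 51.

8

Group the elements by complementary pair {x, 51−x}: {19,32}, {20,31}, {21,30}, …, giving 7 two-element pairs.
Treating each of those 7 groups as a pigeonhole, one can pick one integer per group — 7 integers — with no two summing to 51.
The 8th integer lands in an occupied pair, forcing a sum of 51.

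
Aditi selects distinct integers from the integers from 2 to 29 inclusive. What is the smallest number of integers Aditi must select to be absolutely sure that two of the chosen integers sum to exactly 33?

16

Two chosen integers sum to 33 exactly when both halves of some pair {x, 33−x} with 4 ≤ x ≤ 33−x ≤ 29 are chosen — 13 such pairs.
The remaining 2 elements (those with no distinct partner in range) can never complete a 33-sum, so the worst case takes all of them and one from each pair: 2 + 13 = 15.
By pigeonhole, the 16th integer has to be the second member of some pair, so 15 + 1 = 16.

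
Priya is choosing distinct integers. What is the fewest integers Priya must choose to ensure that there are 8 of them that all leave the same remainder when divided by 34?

The 34 residue classes mod 34 are the pigeonholes.
With 238 integers one could put 7 in each residue class and have no class reach 8.
The 239th integer pushes some class to 8, so 34·7 + 1 = 239.

239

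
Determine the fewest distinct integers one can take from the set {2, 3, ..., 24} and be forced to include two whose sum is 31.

Two chosen integers sum to 31 exactly when both halves of some pair {x, 31−x} with 7 ≤ x ≤ 31−x ≤ 24 are chosen — 9 such pairs.
The remaining 5 elements (those with no distinct partner in range) can never complete a 31-sum, so the worst case takes all of them and one from each pair: 5 + 9 = 14.
By the pigeonhole principle, the 15th integer has to be the second member of some pair, so 14 + 1 = 15.

15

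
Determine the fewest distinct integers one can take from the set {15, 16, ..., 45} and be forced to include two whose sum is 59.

Group the elements by complementary pair {x, 59−x}: {15,44}, {16,43}, {17,42}, …, giving 15 two-element pairs and 1 integer whose partner 59−x falls outside [15,45].
Treating each of those 16 groups as a pigeonhole, one can pick one integer per group — 16 integers — with no two summing to 59.
The 17th integer lands in an occupied pair, forcing a sum of 59.

17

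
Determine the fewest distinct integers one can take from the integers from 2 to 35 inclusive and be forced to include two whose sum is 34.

20

Two chosen integers sum to 34 exactly when both halves of some pair {x, 34−x} with 2 ≤ x ≤ 34−x ≤ 32 are chosen — 15 such pairs.
The remaining 4 elements (those with no distinct partner in range) can never complete a 34-sum, so the worst case takes all of them and one from each pair: 4 + 15 = 19.
By pigeonhole, the 20th integer has to be the second member of some pair, so 19 + 1 = 20.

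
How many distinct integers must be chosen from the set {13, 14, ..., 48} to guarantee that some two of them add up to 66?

Group the elements by complementary pair {x, 66−x}: {18,48}, {19,47}, {20,46}, …, giving 15 two-element pairs, the single value 33 (it cannot pair with itself since the integers are distinct), and 5 integers whose partner 66−x falls outside [13,48].
By the pigeonhole principle, treating each of those 21 groups as a pigeonhole, one can pick one integer per group — 21 integers — with no two summing to 66.
The 22nd integer lands in an occupied pair, forcing a sum of 66.

22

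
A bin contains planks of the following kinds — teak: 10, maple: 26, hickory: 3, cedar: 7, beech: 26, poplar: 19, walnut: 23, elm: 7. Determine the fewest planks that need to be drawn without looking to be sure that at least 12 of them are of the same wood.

72

An adversary could hand out at most 11 planks per wood (4 woods run out sooner): 10 + 11 + 3 + 7 + 11 + 11 + 11 + 7 = 71 planks and still no wood has 12.
One more plank lands in a wood already at 11, so 72 draws are enough and 71 are not.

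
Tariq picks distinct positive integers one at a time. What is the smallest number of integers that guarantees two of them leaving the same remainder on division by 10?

11

By pigeonhole, the 10 residue classes mod 10 are the pigeonholes.
With 10 integers one could put 1 in each residue class and have no class reach 2.
The 11th integer pushes some class to 2, so 10·1 + 1 = 11.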